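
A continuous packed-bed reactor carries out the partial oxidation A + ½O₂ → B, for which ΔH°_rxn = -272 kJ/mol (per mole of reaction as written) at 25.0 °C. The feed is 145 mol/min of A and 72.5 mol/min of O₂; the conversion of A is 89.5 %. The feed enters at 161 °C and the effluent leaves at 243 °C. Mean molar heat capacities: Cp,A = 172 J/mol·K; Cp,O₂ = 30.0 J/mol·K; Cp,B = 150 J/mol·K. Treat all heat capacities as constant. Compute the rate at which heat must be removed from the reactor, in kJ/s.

Extent of reaction ξ = 0.895 × 145 = 129.78 mol/min
Reaction term: ξ·ΔH°_rxn = 129.78 × -272 = -35299 kJ/min
Sensible, feed 161→25 °C: -3687.6 kJ/min
Outlet flows (mol/min): A 15.225, O₂ 7.6125, B 129.78
Sensible, products 25→243 °C: 4864.3 kJ/min
Q = ΔH = -34122 kJ/min = -568.7 kW
Heat removed = 568.7 kJ/s

Q_out = 569 kJ/s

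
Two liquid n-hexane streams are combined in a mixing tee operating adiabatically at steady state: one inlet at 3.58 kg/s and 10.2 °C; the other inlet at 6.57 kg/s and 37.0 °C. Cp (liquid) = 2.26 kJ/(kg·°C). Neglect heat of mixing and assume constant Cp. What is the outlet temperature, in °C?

Adiabatic, steady state ⇒ Σ ṁᵢCp,ᵢ(T_out − Tᵢ) = 0
T_out = Σ ṁᵢCp,ᵢTᵢ / Σ ṁᵢCp,ᵢ
      = 631.91 / 22.939 = 27.547 °C

T_out = 27.5 °C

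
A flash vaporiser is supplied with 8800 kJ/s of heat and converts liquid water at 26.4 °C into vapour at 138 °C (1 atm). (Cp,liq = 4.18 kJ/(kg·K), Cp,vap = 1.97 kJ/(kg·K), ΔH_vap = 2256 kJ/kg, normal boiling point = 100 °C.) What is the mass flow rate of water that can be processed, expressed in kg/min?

ṁ = 200 kg/min

Δh = 4.18×(100−26.4) + 2256 + 1.97×(138−100) = 2638.5 kJ/kg
Q = 8800 kJ/s = 8800 kJ/s = 528000 kJ/min
ṁ = Q/Δh = 528000 / 2638.5 = 200.11 kg/min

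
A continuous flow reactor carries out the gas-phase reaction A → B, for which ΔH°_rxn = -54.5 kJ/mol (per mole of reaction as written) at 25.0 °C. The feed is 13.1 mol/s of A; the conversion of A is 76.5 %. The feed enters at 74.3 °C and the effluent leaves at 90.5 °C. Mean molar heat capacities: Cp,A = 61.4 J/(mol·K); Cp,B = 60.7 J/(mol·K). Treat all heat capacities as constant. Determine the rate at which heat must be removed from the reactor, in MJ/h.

Q_out = 1920 MJ/h

Extent of reaction ξ = 0.765 × 13.1 = 10.021 mol/s
Reaction term: ξ·ΔH°_rxn = 10.021 × -54.5 = -546.17 kJ/s
Sensible, feed 74.3→25 °C: -39.654 kJ/s
Outlet flows (mol/s): A 3.0785, B 10.021
Sensible, products 25→90.5 °C: 52.225 kJ/s
Q = ΔH = -533.6 kJ/s = -533.6 kW
Heat removed = 1921 MJ/h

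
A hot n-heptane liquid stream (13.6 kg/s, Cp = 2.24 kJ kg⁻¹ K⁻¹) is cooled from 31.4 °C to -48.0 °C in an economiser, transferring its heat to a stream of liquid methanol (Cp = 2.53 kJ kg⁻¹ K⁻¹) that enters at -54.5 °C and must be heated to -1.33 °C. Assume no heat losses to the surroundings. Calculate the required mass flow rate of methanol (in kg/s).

ṁ_c = 18.0 kg/s

Heat released by hot stream: Q = 13.6 × 2.24 × (31.4 − -48.0) = 2418.8 kJ/s
Energy balance on cold side (adiabatic exchanger): Q = ṁ_c·Cp_c·(T_c,out − T_c,in)
ṁ_c = 2418.8 / [2.53 × (-1.33 − -54.5)] = 17.981 kg/s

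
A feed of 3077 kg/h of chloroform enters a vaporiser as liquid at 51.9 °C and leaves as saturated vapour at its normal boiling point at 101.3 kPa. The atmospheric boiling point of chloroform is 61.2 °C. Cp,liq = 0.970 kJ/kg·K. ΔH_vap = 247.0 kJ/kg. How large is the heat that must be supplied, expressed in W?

Q = 219000 W

liquid 51.9→61.2 °C: 9.021 kJ/kg
vaporisation at 61.2 °C: 247 kJ/kg
Δh = 9.021 + 247 = 256.02 kJ/kg
Q = ṁ·Δh = 3077 kg/h × 256.02 kJ/kg = 787780 kJ/h
|Q| = 218.83 kW = 218830 W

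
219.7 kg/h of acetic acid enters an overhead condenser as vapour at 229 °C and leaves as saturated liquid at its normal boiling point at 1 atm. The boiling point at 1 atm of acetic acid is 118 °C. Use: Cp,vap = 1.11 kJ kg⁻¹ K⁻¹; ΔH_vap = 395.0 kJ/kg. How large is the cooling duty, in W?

Q_c = 31600 W

vapour 229→118 °C: -123.21 kJ/kg
condensation at 118 °C: -395 kJ/kg
Δh = -123.21 + -395 = -518.21 kJ/kg
Q = ṁ·Δh = 219.7 kg/h × -518.21 kJ/kg = -113850 kJ/h
|Q| = 31.625 kW = 31625 W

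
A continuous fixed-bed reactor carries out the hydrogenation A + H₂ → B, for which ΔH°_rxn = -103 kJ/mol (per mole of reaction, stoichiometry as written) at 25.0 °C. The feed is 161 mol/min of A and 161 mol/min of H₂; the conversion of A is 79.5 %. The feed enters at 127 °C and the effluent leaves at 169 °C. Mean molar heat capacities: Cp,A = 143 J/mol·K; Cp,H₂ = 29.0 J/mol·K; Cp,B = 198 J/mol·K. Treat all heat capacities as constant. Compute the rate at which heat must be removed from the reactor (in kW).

Q_out = 192 kW

Extent of reaction ξ = 0.795 × 161 = 128 mol/min
Reaction term: ξ·ΔH°_rxn = 128 × -103 = -13183 kJ/min
Sensible, feed 127→25 °C: -2824.6 kJ/min
Outlet flows (mol/min): A 33.005, H₂ 33.005, B 128
Sensible, products 25→169 °C: 4466.9 kJ/min
Q = ΔH = -11541 kJ/min = -192.35 kW
Heat removed = 192.35 kW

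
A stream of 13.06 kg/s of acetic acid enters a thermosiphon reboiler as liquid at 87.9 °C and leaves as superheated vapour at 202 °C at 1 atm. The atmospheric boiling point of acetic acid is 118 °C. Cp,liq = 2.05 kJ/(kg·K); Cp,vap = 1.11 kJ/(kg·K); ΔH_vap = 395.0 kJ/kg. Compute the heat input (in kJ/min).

liquid 87.9→118 °C: 61.705 kJ/kg
vaporisation at 118 °C: 395 kJ/kg
vapour 118→202 °C: 93.24 kJ/kg
Δh = 61.705 + 395 + 93.24 = 549.94 kJ/kg
Q = ṁ·Δh = 13.06 kg/s × 549.94 kJ/kg = 7182.3 kJ/s
|Q| = 7182.3 kW = 430940 kJ/min

Q = 431000 kJ/min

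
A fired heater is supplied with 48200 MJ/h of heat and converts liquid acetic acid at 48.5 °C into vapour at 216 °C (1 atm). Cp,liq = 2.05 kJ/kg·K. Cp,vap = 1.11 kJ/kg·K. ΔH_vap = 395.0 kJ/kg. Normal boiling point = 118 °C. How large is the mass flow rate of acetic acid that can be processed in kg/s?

ṁ = 20.7 kg/s

Δh = 2.05×(118−48.5) + 395.0 + 1.11×(216−118) = 646.25 kJ/kg
Q = 48200 MJ/h = 13389 kJ/s = 13389 kJ/s
ṁ = Q/Δh = 13389 / 646.25 = 20.718 kg/s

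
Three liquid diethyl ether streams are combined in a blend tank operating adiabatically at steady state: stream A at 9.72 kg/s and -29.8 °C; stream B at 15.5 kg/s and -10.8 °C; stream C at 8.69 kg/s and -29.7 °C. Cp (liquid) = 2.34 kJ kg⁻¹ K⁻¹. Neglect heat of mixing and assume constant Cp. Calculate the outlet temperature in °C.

Adiabatic, steady state ⇒ Σ ṁᵢCp,ᵢ(T_out − Tᵢ) = 0
Σ ṁᵢCp,ᵢTᵢ = 9.72×2.34×-29.8 + 15.5×2.34×-10.8 + 8.69×2.34×-29.7 = -1673.4
Σ ṁᵢCp,ᵢ = 9.72×2.34 + 15.5×2.34 + 8.69×2.34 = 79.349
T_out = -1673.4 / 79.349 = -21.09 °C

T_out = -21.1 °C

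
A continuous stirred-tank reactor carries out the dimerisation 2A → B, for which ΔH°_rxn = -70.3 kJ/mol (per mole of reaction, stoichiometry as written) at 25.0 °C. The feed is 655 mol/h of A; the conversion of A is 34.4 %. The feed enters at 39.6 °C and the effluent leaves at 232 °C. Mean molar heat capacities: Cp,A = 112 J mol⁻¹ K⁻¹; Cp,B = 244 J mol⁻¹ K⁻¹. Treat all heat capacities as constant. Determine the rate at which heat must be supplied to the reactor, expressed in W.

Q_in = 1850 W

Extent of reaction ξ = 0.344 × 655 / 2 = 112.66 mol/h
Reaction term: ξ·ΔH°_rxn = 112.66 × -70.3 = -7920 kJ/h
Sensible, feed 39.6→25 °C: -1071.1 kJ/h
Outlet flows (mol/h): A 429.68, B 112.66
Sensible, products 25→232 °C: 15652 kJ/h
Q = ΔH = 6660.9 kJ/h = 1.8502 kW
Heat supplied = 1850.2 W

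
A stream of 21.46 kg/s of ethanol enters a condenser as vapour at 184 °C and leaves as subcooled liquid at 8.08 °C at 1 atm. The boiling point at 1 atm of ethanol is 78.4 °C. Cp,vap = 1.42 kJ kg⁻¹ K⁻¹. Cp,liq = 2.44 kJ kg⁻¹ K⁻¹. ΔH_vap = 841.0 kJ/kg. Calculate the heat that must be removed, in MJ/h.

vapour 184→78.4 °C: -149.95 kJ/kg
condensation at 78.4 °C: -841 kJ/kg
liquid 78.4→8.08 °C: -171.58 kJ/kg
Δh = -149.95 + -841 + -171.58 = -1162.5 kJ/kg
Q = ṁ·Δh = 21.46 kg/s × -1162.5 kJ/kg = -24948 kJ/s
|Q| = 24948 kW = 89813 MJ/h

Q_c = 89800 MJ/h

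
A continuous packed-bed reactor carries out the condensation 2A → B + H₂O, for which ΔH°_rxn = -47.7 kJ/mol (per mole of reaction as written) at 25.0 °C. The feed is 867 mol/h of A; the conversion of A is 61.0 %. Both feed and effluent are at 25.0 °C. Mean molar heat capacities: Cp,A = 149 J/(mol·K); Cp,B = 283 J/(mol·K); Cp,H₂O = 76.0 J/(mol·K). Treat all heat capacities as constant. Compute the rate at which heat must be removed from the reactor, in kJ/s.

Q_out = 3.50 kJ/s

Extent of reaction ξ = 0.610 × 867 / 2 = 264.44 mol/h
Reaction term: ξ·ΔH°_rxn = 264.44 × -47.7 = -12614 kJ/h
Q = ΔH = -12614 kJ/h = -3.5038 kW
Heat removed = 3.5038 kJ/s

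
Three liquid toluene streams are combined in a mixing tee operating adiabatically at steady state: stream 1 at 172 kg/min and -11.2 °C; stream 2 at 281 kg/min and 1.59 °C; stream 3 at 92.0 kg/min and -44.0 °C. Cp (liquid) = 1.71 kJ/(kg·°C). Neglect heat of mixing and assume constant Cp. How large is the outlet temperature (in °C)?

T_out = -10.1 °C

Adiabatic, steady state ⇒ Σ ṁᵢCp,ᵢ(T_out − Tᵢ) = 0
Σ ṁᵢCp,ᵢTᵢ = 172×1.71×-11.2 + 281×1.71×1.59 + 92.0×1.71×-44.0 = -9452.2
Σ ṁᵢCp,ᵢ = 172×1.71 + 281×1.71 + 92.0×1.71 = 931.95
T_out = -9452.2 / 931.95 = -10.142 °C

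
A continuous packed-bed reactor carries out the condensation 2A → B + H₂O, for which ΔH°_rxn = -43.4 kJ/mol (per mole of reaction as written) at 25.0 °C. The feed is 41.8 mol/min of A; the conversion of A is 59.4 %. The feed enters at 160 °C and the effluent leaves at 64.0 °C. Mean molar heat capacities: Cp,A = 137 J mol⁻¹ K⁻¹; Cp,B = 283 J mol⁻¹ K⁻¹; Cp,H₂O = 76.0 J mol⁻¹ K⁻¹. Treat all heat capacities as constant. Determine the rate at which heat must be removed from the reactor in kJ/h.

Q_out = 62800 kJ/h

Extent of reaction ξ = 0.594 × 41.8 / 2 = 12.415 mol/min
Reaction term: ξ·ΔH°_rxn = 12.415 × -43.4 = -538.79 kJ/min
Sensible, feed 160→25 °C: -773.09 kJ/min
Outlet flows (mol/min): A 16.971, B 12.415, H₂O 12.415
Sensible, products 25→64.0 °C: 264.49 kJ/min
Q = ΔH = -1047.4 kJ/min = -17.457 kW
Heat removed = 62844 kJ/h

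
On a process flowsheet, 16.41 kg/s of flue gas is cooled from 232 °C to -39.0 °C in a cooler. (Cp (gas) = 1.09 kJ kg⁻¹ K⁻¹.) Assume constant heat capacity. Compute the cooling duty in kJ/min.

Q_c = 291000 kJ/min

Q = ṁ·Cp·ΔT = 16.41 × 1.09 × (-39.0 − 232) = -4847.3 kJ/s
Cooling duty = 290840 kJ/min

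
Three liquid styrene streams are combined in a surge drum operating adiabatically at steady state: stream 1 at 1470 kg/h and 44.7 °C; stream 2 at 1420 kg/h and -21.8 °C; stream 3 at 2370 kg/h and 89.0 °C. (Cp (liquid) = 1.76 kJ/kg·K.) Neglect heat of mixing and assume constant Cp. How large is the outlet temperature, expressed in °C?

Adiabatic, steady state ⇒ Σ ṁᵢCp,ᵢ(T_out − Tᵢ) = 0
T_out = Σ ṁᵢCp,ᵢTᵢ / Σ ṁᵢCp,ᵢ
      = 432400 / 9257.6 = 46.708 °C

T_out = 46.7 °C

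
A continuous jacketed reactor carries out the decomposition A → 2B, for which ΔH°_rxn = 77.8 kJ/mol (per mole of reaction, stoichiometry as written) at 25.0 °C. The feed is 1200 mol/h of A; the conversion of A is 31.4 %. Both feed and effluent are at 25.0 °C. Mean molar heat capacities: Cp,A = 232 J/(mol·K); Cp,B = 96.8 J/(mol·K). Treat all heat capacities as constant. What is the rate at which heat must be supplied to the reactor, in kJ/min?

Extent of reaction ξ = 0.314 × 1200 = 376.8 mol/h
Reaction term: ξ·ΔH°_rxn = 376.8 × 77.8 = 29315 kJ/h
Q = ΔH = 29315 kJ/h = 8.1431 kW
Heat supplied = 488.58 kJ/min

Q_in = 489 kJ/min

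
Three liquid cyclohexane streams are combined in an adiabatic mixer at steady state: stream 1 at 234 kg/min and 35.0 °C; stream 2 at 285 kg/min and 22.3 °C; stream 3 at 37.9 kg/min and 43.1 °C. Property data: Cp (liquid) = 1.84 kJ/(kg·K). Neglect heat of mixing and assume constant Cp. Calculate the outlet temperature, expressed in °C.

Adiabatic, steady state ⇒ Σ ṁᵢCp,ᵢ(T_out − Tᵢ) = 0
Σ ṁᵢCp,ᵢTᵢ = 234×1.84×35.0 + 285×1.84×22.3 + 37.9×1.84×43.1 = 29769
Σ ṁᵢCp,ᵢ = 234×1.84 + 285×1.84 + 37.9×1.84 = 1024.7
T_out = 29769 / 1024.7 = 29.052 °C

T_out = 29.1 °C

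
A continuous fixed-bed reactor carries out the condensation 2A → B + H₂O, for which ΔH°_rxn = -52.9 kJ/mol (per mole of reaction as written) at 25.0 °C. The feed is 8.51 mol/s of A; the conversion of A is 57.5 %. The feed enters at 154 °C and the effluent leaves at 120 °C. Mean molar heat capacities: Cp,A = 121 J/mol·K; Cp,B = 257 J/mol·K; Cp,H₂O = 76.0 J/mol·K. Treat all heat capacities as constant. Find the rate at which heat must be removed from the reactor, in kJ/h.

Q_out = 516000 kJ/h

Extent of reaction ξ = 0.575 × 8.51 / 2 = 2.4466 mol/s
Reaction term: ξ·ΔH°_rxn = 2.4466 × -52.9 = -129.43 kJ/s
Sensible, feed 154→25 °C: -132.83 kJ/s
Outlet flows (mol/s): A 3.6168, B 2.4466, H₂O 2.4466
Sensible, products 25→120 °C: 118.97 kJ/s
Q = ΔH = -143.29 kJ/s = -143.29 kW
Heat removed = 515830 kJ/h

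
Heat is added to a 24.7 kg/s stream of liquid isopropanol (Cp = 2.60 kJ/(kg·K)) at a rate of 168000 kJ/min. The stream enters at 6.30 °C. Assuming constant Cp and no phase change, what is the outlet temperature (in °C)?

Q = 168000 kJ/min = 2800 kJ/s
ΔT = Q/(ṁ·Cp) = 2800/(24.7×2.60) = 43.6 K
T_out = 6.30 + 43.6 = 49.9 °C

T_out = 49.9 °C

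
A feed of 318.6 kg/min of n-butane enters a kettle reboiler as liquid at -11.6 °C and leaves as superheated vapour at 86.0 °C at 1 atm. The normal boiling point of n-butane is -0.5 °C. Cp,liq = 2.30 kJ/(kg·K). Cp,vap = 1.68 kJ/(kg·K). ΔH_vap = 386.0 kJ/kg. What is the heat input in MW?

Q = 2.96 MW

liquid -11.6→-0.5 °C: 25.53 kJ/kg
vaporisation at -0.5 °C: 386 kJ/kg
vapour -0.5→86.0 °C: 145.32 kJ/kg
Δh = 25.53 + 386 + 145.32 = 556.85 kJ/kg
Q = ṁ·Δh = 318.6 kg/min × 556.85 kJ/kg = 177410 kJ/min
|Q| = 2956.9 kW = 2.9569 MW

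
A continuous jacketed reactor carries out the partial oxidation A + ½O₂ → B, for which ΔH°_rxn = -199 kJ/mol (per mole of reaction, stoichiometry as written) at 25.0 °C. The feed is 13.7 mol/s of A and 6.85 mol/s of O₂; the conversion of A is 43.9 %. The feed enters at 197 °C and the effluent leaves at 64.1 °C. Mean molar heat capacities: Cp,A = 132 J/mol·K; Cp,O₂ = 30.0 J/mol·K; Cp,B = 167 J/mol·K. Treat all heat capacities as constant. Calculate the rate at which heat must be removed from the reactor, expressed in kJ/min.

Q_out = 87600 kJ/min

Extent of reaction ξ = 0.439 × 13.7 = 6.0143 mol/s
Reaction term: ξ·ΔH°_rxn = 6.0143 × -199 = -1196.8 kJ/s
Sensible, feed 197→25 °C: -346.39 kJ/s
Outlet flows (mol/s): A 7.6857, O₂ 3.8428, B 6.0143
Sensible, products 25→64.1 °C: 83.447 kJ/s
Q = ΔH = -1459.8 kJ/s = -1459.8 kW
Heat removed = 87587 kJ/min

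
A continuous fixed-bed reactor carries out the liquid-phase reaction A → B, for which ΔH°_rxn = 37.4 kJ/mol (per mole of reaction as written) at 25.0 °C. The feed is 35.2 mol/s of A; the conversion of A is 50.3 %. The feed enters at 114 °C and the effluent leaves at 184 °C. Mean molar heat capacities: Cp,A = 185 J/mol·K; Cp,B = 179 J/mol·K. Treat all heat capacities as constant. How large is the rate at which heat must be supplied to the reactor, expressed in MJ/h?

Extent of reaction ξ = 0.503 × 35.2 = 17.706 mol/s
Reaction term: ξ·ΔH°_rxn = 17.706 × 37.4 = 662.19 kJ/s
Sensible, feed 114→25 °C: -579.57 kJ/s
Outlet flows (mol/s): A 17.494, B 17.706
Sensible, products 25→184 °C: 1018.5 kJ/s
Q = ΔH = 1101.1 kJ/s = 1101.1 kW
Heat supplied = 3964.1 MJ/h

Q_in = 3960 MJ/h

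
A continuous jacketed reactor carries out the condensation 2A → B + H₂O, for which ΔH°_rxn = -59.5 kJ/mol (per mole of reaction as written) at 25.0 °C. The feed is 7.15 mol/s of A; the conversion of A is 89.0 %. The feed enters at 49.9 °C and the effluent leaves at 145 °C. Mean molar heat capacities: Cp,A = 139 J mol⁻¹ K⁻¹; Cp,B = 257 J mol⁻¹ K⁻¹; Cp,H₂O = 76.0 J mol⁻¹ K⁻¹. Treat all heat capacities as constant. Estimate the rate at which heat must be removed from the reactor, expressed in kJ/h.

Q_out = 266000 kJ/h

Extent of reaction ξ = 0.890 × 7.15 / 2 = 3.1818 mol/s
Reaction term: ξ·ΔH°_rxn = 3.1818 × -59.5 = -189.31 kJ/s
Sensible, feed 49.9→25 °C: -24.747 kJ/s
Outlet flows (mol/s): A 0.7865, B 3.1818, H₂O 3.1818
Sensible, products 25→145 °C: 140.26 kJ/s
Q = ΔH = -73.799 kJ/s = -73.799 kW
Heat removed = 265680 kJ/h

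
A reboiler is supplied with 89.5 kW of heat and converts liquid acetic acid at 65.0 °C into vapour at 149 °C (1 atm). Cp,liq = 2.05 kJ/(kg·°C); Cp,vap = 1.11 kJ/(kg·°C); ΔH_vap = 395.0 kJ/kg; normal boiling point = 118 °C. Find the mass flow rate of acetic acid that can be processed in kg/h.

Δh = 2.05×(118−65.0) + 395.0 + 1.11×(149−118) = 538.06 kJ/kg
Q = 89.5 kW = 89.5 kJ/s = 322200 kJ/h
ṁ = Q/Δh = 322200 / 538.06 = 598.82 kg/h

ṁ = 599 kg/h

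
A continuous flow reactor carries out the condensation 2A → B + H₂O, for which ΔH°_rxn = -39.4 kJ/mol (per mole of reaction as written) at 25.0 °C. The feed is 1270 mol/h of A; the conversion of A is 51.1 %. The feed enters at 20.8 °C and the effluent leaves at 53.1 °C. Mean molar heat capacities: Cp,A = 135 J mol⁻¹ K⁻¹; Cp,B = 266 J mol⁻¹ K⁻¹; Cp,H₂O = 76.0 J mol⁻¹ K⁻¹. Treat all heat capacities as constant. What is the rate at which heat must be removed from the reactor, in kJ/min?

Extent of reaction ξ = 0.511 × 1270 / 2 = 324.49 mol/h
Reaction term: ξ·ΔH°_rxn = 324.49 × -39.4 = -12785 kJ/h
Sensible, feed 20.8→25 °C: 720.09 kJ/h
Outlet flows (mol/h): A 621.03, B 324.49, H₂O 324.49
Sensible, products 25→53.1 °C: 5474.2 kJ/h
Q = ΔH = -6590.4 kJ/h = -1.8307 kW
Heat removed = 109.84 kJ/min

Q_out = 110 kJ/min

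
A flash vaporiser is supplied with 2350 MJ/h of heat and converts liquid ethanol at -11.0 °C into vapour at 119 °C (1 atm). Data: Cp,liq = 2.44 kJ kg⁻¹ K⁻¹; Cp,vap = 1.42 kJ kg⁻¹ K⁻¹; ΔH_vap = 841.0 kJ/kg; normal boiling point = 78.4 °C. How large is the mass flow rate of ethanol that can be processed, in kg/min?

ṁ = 35.1 kg/min

Δh = 2.44×(78.4−-11.0) + 841.0 + 1.42×(119−78.4) = 1116.8 kJ/kg
Q = 2350 MJ/h = 652.78 kJ/s = 39167 kJ/min
ṁ = Q/Δh = 39167 / 1116.8 = 35.071 kg/min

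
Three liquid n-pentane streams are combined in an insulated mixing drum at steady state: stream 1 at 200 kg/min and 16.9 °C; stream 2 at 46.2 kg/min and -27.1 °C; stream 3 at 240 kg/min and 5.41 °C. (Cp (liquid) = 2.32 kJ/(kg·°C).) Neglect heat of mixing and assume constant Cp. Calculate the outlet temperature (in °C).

T_out = 7.05 °C

Energy balance with Q = 0: Σ ṁᵢCp,ᵢ(T_out − Tᵢ) = 0
T_out = Σ ṁᵢCp,ᵢTᵢ / Σ ṁᵢCp,ᵢ
      = 7949.2 / 1128 = 7.0473 °C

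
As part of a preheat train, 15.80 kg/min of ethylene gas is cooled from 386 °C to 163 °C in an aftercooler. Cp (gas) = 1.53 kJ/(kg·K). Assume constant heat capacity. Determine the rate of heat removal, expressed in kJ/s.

Q = ṁ·Cp·ΔT = 15.80 × 1.53 × (163 − 386) = -5390.8 kJ/min
Converting: 5390.8 / 60 s = 89.847 kW

Q_c = 89.8 kJ/s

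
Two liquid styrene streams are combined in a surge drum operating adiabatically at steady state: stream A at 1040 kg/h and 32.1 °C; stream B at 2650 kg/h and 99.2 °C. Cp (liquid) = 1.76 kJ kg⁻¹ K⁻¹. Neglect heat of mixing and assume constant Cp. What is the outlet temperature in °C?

Energy balance with Q = 0: Σ ṁᵢCp,ᵢ(T_out − Tᵢ) = 0
T_out = Σ ṁᵢCp,ᵢTᵢ / Σ ṁᵢCp,ᵢ
      = 521420 / 6494.4 = 80.288 °C

T_out = 80.3 °C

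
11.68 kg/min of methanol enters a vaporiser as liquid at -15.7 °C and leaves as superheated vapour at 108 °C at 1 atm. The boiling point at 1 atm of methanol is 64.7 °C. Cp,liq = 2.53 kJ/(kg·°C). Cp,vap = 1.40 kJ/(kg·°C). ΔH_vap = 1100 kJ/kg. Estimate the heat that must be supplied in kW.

Q = 266 kW

liquid -15.7→64.7 °C: 203.41 kJ/kg
vaporisation at 64.7 °C: 1100 kJ/kg
vapour 64.7→108 °C: 60.62 kJ/kg
Δh = 203.41 + 1100 + 60.62 = 1364 kJ/kg
Q = ṁ·Δh = 11.68 kg/min × 1364 kJ/kg = 15932 kJ/min
|Q| = 265.53 kW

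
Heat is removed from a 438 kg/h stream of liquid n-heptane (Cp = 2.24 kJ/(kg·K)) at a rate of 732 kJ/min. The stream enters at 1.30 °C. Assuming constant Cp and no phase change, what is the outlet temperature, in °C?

Q = 732 kJ/min = 43920 kJ/h
ΔT = Q/(ṁ·Cp) = 43920/(438×2.24) = 44.765 K
T_out = 1.30 − 44.765 = -43.465 °C

T_out = -43.5 °C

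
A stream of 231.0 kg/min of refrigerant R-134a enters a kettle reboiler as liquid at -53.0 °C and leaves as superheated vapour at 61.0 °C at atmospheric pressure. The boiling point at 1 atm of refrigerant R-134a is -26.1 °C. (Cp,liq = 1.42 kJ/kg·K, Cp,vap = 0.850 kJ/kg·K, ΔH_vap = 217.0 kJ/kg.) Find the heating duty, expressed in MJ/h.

liquid -53.0→-26.1 °C: 38.198 kJ/kg
vaporisation at -26.1 °C: 217 kJ/kg
vapour -26.1→61.0 °C: 74.035 kJ/kg
Δh = 38.198 + 217 + 74.035 = 329.23 kJ/kg
Q = ṁ·Δh = 231.0 kg/min × 329.23 kJ/kg = 76053 kJ/min
|Q| = 1267.5 kW = 4563.2 MJ/h

Q = 4560 MJ/h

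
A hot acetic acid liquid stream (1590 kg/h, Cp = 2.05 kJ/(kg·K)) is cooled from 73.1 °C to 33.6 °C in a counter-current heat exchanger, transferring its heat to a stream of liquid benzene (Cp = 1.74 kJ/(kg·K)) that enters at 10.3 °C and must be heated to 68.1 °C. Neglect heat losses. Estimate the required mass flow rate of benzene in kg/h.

ṁ_c = 1280 kg/h

Heat released by hot stream: Q = 1590 × 2.05 × (73.1 − 33.6) = 128750 kJ/h
Energy balance on cold side (adiabatic exchanger): Q = ṁ_c·Cp_c·(T_c,out − T_c,in)
ṁ_c = 128750 / [1.74 × (68.1 − 10.3)] = 1280.2 kg/h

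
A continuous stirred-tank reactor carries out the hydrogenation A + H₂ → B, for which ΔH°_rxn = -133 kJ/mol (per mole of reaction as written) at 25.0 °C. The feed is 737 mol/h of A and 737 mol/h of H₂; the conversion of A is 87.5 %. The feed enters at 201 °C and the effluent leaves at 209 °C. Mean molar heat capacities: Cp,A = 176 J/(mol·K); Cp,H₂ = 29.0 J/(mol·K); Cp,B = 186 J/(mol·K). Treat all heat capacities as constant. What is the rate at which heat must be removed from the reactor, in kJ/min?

Q_out = 1450 kJ/min

Extent of reaction ξ = 0.875 × 737 = 644.88 mol/h
Reaction term: ξ·ΔH°_rxn = 644.88 × -133 = -85768 kJ/h
Sensible, feed 201→25 °C: -26591 kJ/h
Outlet flows (mol/h): A 92.125, H₂ 92.125, B 644.88
Sensible, products 25→209 °C: 25545 kJ/h
Q = ΔH = -86814 kJ/h = -24.115 kW
Heat removed = 1446.9 kJ/min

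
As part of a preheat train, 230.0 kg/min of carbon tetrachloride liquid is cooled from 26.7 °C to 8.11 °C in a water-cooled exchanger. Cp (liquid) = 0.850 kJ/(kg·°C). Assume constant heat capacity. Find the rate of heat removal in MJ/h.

Q = ṁ·Cp·ΔT = 230.0 × 0.850 × (8.11 − 26.7) = -3634.3 kJ/min
Converting: 3634.3 / 60 s = 60.572 kW
Cooling duty = 218.06 MJ/h

Q_c = 218 MJ/h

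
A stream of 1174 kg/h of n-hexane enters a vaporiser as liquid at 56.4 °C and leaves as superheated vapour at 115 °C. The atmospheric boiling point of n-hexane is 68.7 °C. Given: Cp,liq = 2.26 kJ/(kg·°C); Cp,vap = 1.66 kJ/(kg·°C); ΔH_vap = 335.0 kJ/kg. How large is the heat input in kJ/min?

Q = 8600 kJ/min

liquid 56.4→68.7 °C: 27.798 kJ/kg
vaporisation at 68.7 °C: 335 kJ/kg
vapour 68.7→115 °C: 76.858 kJ/kg
Δh = 27.798 + 335 + 76.858 = 439.66 kJ/kg
Q = ṁ·Δh = 1174 kg/h × 439.66 kJ/kg = 516160 kJ/h
|Q| = 143.38 kW = 8602.6 kJ/min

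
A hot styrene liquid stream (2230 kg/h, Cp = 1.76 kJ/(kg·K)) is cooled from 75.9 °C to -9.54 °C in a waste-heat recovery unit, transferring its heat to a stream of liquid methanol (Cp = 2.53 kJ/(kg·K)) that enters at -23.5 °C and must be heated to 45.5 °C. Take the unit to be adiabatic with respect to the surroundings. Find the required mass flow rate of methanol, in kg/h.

Heat released by hot stream: Q = 2230 × 1.76 × (75.9 − -9.54) = 335330 kJ/h
Energy balance on cold side (adiabatic exchanger): Q = ṁ_c·Cp_c·(T_c,out − T_c,in)
ṁ_c = 335330 / [2.53 × (45.5 − -23.5)] = 1920.9 kg/h

ṁ_c = 1920 kg/h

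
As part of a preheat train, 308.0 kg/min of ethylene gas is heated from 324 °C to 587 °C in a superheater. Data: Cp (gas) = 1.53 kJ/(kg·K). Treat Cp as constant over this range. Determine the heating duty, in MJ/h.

Q = 7440 MJ/h

Q = ṁ·Cp·ΔT = 308.0 × 1.53 × (587 − 324) = 123940 kJ/min
Converting: 123940 / 60 s = 2065.6 kW
Heating duty = 7436.2 MJ/h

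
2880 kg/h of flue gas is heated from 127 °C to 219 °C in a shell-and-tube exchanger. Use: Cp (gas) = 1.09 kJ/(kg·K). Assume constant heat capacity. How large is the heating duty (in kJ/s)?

Q = 80.2 kJ/s

Q = ṁ·Cp·ΔT = 2880 × 1.09 × (219 − 127) = 288810 kJ/h
Converting: 288810 / 3600 s = 80.224 kW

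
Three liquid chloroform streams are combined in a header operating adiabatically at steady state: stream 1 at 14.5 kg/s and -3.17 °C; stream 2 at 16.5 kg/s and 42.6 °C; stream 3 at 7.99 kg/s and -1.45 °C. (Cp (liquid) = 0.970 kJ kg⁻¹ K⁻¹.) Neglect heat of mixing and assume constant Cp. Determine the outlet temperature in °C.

Energy balance with Q = 0: Σ ṁᵢCp,ᵢ(T_out − Tᵢ) = 0
Σ ṁᵢCp,ᵢTᵢ = 14.5×0.970×-3.17 + 16.5×0.970×42.6 + 7.99×0.970×-1.45 = 625.99
Σ ṁᵢCp,ᵢ = 14.5×0.970 + 16.5×0.970 + 7.99×0.970 = 37.82
T_out = 625.99 / 37.82 = 16.552 °C

T_out = 16.6 °C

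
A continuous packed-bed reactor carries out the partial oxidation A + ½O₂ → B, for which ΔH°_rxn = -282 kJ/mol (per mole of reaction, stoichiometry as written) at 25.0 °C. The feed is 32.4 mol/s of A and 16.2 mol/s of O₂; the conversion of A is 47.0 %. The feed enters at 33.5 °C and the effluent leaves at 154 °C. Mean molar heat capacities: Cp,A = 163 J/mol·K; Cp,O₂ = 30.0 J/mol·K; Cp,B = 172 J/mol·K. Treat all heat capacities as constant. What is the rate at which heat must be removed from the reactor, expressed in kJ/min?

Q_out = 217000 kJ/min

Extent of reaction ξ = 0.470 × 32.4 = 15.228 mol/s
Reaction term: ξ·ΔH°_rxn = 15.228 × -282 = -4294.3 kJ/s
Sensible, feed 33.5→25 °C: -49.021 kJ/s
Outlet flows (mol/s): A 17.172, O₂ 8.586, B 15.228
Sensible, products 25→154 °C: 732.18 kJ/s
Q = ΔH = -3611.1 kJ/s = -3611.1 kW
Heat removed = 216670 kJ/min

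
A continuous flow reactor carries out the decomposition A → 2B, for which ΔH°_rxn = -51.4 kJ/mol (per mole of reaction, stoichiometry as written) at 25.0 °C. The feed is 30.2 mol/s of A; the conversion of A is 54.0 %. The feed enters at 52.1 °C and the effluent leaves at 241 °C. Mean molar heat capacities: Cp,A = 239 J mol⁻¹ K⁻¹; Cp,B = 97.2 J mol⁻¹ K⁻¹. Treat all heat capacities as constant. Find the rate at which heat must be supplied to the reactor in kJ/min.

Q_in = 22100 kJ/min

Extent of reaction ξ = 0.540 × 30.2 = 16.308 mol/s
Reaction term: ξ·ΔH°_rxn = 16.308 × -51.4 = -838.23 kJ/s
Sensible, feed 52.1→25 °C: -195.6 kJ/s
Outlet flows (mol/s): A 13.892, B 32.616
Sensible, products 25→241 °C: 1401.9 kJ/s
Q = ΔH = 368.11 kJ/s = 368.11 kW
Heat supplied = 22086 kJ/min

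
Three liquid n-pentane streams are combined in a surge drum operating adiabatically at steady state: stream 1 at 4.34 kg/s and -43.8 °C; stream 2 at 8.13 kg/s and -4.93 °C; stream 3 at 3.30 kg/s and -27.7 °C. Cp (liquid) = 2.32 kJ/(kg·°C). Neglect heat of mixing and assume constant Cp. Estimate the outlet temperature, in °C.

T_out = -20.4 °C

Energy balance with Q = 0: Σ ṁᵢCp,ᵢ(T_out − Tᵢ) = 0
Σ ṁᵢCp,ᵢTᵢ = 4.34×2.32×-43.8 + 8.13×2.32×-4.93 + 3.30×2.32×-27.7 = -746.07
Σ ṁᵢCp,ᵢ = 4.34×2.32 + 8.13×2.32 + 3.30×2.32 = 36.586
T_out = -746.07 / 36.586 = -20.392 °C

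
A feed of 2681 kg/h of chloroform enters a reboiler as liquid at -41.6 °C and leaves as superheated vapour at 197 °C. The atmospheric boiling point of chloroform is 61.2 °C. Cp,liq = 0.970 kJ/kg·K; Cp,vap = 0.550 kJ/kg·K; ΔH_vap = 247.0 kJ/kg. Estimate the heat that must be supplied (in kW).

Q = 314 kW

liquid -41.6→61.2 °C: 99.716 kJ/kg
vaporisation at 61.2 °C: 247 kJ/kg
vapour 61.2→197 °C: 74.69 kJ/kg
Δh = 99.716 + 247 + 74.69 = 421.41 kJ/kg
Q = ṁ·Δh = 2681 kg/h × 421.41 kJ/kg = 1.1298e+06 kJ/h
|Q| = 313.83 kW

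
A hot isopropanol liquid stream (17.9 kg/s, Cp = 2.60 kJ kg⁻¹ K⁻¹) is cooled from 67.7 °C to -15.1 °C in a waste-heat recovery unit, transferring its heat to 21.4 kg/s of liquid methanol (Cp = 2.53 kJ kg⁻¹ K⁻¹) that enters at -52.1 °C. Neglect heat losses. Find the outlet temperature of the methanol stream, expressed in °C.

Heat released by hot stream: Q = 17.9 × 2.60 × (67.7 − -15.1) = 3853.5 kJ/s
Energy balance on cold side (adiabatic exchanger): Q = ṁ_c·Cp_c·(T_c,out − T_c,in)
T_c,out = -52.1 + 3853.5/(21.4 × 2.53) = 19.074 °C

T_c,out = 19.1 °C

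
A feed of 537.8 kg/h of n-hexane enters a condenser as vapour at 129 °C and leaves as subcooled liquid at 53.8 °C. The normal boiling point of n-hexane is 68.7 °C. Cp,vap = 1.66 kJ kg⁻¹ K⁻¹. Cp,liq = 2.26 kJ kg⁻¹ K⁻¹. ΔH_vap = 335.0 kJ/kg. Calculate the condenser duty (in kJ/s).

Q_c = 70.0 kJ/s

vapour 129→68.7 °C: -100.1 kJ/kg
condensation at 68.7 °C: -335 kJ/kg
liquid 68.7→53.8 °C: -33.674 kJ/kg
Δh = -100.1 + -335 + -33.674 = -468.77 kJ/kg
Q = ṁ·Δh = 537.8 kg/h × -468.77 kJ/kg = -252110 kJ/h
|Q| = 70.029 kW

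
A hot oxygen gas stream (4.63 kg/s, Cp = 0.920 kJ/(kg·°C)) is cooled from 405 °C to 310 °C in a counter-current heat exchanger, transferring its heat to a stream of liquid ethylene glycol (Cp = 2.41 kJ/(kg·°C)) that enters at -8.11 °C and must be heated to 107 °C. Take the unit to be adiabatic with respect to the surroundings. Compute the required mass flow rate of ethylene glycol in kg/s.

Heat released by hot stream: Q = 4.63 × 0.920 × (405 − 310) = 404.66 kJ/s
Energy balance on cold side (adiabatic exchanger): Q = ṁ_c·Cp_c·(T_c,out − T_c,in)
ṁ_c = 404.66 / [2.41 × (107 − -8.11)] = 1.4587 kg/s

ṁ_c = 1.46 kg/s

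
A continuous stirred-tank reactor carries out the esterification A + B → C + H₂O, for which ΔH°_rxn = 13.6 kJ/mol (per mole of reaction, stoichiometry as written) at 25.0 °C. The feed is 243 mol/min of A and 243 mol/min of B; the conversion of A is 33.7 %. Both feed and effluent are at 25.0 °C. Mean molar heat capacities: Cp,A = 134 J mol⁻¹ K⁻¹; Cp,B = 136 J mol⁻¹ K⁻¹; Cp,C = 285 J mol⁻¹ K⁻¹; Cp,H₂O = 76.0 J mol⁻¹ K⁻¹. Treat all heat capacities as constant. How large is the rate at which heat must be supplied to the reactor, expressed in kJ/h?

Q_in = 66800 kJ/h

Extent of reaction ξ = 0.337 × 243 = 81.891 mol/min
Reaction term: ξ·ΔH°_rxn = 81.891 × 13.6 = 1113.7 kJ/min
Q = ΔH = 1113.7 kJ/min = 18.562 kW
Heat supplied = 66823 kJ/h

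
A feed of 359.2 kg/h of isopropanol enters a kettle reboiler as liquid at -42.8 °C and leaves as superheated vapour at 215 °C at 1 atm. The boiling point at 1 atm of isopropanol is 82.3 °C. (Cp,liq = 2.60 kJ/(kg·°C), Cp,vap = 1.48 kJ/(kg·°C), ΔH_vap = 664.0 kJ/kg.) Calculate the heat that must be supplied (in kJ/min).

Q = 7100 kJ/min

liquid -42.8→82.3 °C: 325.26 kJ/kg
vaporisation at 82.3 °C: 664 kJ/kg
vapour 82.3→215 °C: 196.4 kJ/kg
Δh = 325.26 + 664 + 196.4 = 1185.7 kJ/kg
Q = ṁ·Δh = 359.2 kg/h × 1185.7 kJ/kg = 425890 kJ/h
|Q| = 118.3 kW = 7098.1 kJ/min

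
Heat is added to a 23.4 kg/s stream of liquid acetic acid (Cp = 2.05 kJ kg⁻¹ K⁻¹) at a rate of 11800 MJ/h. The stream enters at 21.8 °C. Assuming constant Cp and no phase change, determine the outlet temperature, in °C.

Q = 11800 MJ/h = 3277.8 kJ/s
ΔT = Q/(ṁ·Cp) = 3277.8/(23.4×2.05) = 68.33 K
T_out = 21.8 + 68.33 = 90.13 °C

T_out = 90.1 °C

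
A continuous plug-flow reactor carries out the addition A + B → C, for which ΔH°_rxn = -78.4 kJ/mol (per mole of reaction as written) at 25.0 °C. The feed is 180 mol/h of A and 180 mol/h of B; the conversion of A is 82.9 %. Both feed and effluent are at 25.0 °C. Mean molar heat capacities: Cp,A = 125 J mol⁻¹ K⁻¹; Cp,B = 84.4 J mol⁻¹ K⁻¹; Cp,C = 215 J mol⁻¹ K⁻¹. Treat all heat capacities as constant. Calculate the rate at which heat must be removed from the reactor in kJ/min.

Q_out = 195 kJ/min

Extent of reaction ξ = 0.829 × 180 = 149.22 mol/h
Reaction term: ξ·ΔH°_rxn = 149.22 × -78.4 = -11699 kJ/h
Q = ΔH = -11699 kJ/h = -3.2497 kW
Heat removed = 194.98 kJ/min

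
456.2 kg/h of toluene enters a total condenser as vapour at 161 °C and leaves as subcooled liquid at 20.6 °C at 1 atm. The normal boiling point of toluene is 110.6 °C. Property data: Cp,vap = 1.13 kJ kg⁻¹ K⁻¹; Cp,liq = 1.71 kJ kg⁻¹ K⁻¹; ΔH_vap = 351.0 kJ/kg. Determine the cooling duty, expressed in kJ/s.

Q_c = 71.2 kJ/s

vapour 161→110.6 °C: -56.952 kJ/kg
condensation at 110.6 °C: -351 kJ/kg
liquid 110.6→20.6 °C: -153.9 kJ/kg
Δh = -56.952 + -351 + -153.9 = -561.85 kJ/kg
Q = ṁ·Δh = 456.2 kg/h × -561.85 kJ/kg = -256320 kJ/h
|Q| = 71.199 kW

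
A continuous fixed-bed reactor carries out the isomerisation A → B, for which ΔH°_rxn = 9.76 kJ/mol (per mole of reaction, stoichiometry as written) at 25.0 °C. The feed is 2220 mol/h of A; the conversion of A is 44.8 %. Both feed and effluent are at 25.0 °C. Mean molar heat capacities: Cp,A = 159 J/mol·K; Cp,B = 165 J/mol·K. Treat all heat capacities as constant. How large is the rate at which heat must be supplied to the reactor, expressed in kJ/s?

Q_in = 2.70 kJ/s

Extent of reaction ξ = 0.448 × 2220 = 994.56 mol/h
Reaction term: ξ·ΔH°_rxn = 994.56 × 9.76 = 9706.9 kJ/h
Q = ΔH = 9706.9 kJ/h = 2.6964 kW
Heat supplied = 2.6964 kJ/s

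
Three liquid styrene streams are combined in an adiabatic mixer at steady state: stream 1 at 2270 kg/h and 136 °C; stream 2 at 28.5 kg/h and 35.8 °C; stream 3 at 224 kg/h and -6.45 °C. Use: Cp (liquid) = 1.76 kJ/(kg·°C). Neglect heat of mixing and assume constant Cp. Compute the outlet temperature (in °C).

T_out = 122 °C

Energy balance with Q = 0: Σ ṁᵢCp,ᵢ(T_out − Tᵢ) = 0
T_out = Σ ṁᵢCp,ᵢTᵢ / Σ ṁᵢCp,ᵢ
      = 542600 / 4439.6 = 122.22 °C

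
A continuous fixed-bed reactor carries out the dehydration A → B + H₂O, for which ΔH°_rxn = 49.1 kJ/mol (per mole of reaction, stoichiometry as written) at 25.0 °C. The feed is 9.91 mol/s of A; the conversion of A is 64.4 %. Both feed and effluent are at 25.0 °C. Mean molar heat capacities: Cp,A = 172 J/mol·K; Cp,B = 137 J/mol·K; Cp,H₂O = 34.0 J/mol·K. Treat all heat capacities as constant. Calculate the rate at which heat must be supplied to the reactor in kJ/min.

Extent of reaction ξ = 0.644 × 9.91 = 6.382 mol/s
Reaction term: ξ·ΔH°_rxn = 6.382 × 49.1 = 313.36 kJ/s
Q = ΔH = 313.36 kJ/s = 313.36 kW
Heat supplied = 18801 kJ/min

Q_in = 18800 kJ/min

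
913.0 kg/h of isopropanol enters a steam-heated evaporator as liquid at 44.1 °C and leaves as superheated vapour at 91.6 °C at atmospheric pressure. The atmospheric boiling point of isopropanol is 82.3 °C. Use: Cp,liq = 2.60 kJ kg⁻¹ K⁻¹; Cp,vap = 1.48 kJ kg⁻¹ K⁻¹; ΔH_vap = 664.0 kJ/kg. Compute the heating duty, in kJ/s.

Q = 197 kJ/s

liquid 44.1→82.3 °C: 99.32 kJ/kg
vaporisation at 82.3 °C: 664 kJ/kg
vapour 82.3→91.6 °C: 13.764 kJ/kg
Δh = 99.32 + 664 + 13.764 = 777.08 kJ/kg
Q = ṁ·Δh = 913.0 kg/h × 777.08 kJ/kg = 709480 kJ/h
|Q| = 197.08 kW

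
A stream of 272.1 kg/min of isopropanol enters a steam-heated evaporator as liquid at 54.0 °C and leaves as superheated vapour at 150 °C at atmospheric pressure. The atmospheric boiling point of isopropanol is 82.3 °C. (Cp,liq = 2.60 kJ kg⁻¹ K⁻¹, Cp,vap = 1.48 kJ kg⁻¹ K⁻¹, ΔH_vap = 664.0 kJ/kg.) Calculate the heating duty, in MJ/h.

Q = 13700 MJ/h

liquid 54.0→82.3 °C: 73.58 kJ/kg
vaporisation at 82.3 °C: 664 kJ/kg
vapour 82.3→150 °C: 100.2 kJ/kg
Δh = 73.58 + 664 + 100.2 = 837.78 kJ/kg
Q = ṁ·Δh = 272.1 kg/min × 837.78 kJ/kg = 227960 kJ/min
|Q| = 3799.3 kW = 13678 MJ/h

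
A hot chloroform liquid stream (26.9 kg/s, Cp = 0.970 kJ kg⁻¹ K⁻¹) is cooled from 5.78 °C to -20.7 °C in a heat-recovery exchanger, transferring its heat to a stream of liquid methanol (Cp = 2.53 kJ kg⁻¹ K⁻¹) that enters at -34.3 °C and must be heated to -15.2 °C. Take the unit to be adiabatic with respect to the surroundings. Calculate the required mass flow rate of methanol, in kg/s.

Heat released by hot stream: Q = 26.9 × 0.970 × (5.78 − -20.7) = 690.94 kJ/s
Energy balance on cold side (adiabatic exchanger): Q = ṁ_c·Cp_c·(T_c,out − T_c,in)
ṁ_c = 690.94 / [2.53 × (-15.2 − -34.3)] = 14.298 kg/s

ṁ_c = 14.3 kg/s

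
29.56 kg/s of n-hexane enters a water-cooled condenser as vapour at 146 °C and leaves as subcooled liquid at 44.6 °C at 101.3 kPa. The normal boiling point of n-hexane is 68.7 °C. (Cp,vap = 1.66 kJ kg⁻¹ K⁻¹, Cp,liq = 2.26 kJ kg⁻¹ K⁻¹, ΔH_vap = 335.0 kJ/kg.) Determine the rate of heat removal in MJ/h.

vapour 146→68.7 °C: -128.32 kJ/kg
condensation at 68.7 °C: -335 kJ/kg
liquid 68.7→44.6 °C: -54.466 kJ/kg
Δh = -128.32 + -335 + -54.466 = -517.78 kJ/kg
Q = ṁ·Δh = 29.56 kg/s × -517.78 kJ/kg = -15306 kJ/s
|Q| = 15306 kW = 55101 MJ/h

Q_c = 55100 MJ/h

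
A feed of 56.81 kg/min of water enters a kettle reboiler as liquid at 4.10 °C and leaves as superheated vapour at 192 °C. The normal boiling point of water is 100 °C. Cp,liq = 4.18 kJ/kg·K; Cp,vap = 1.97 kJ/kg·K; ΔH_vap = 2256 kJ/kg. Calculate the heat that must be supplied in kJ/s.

liquid 4.10→100 °C: 400.86 kJ/kg
vaporisation at 100 °C: 2256 kJ/kg
vapour 100→192 °C: 181.24 kJ/kg
Δh = 400.86 + 2256 + 181.24 = 2838.1 kJ/kg
Q = ṁ·Δh = 56.81 kg/min × 2838.1 kJ/kg = 161230 kJ/min
|Q| = 2687.2 kW

Q = 2690 kJ/s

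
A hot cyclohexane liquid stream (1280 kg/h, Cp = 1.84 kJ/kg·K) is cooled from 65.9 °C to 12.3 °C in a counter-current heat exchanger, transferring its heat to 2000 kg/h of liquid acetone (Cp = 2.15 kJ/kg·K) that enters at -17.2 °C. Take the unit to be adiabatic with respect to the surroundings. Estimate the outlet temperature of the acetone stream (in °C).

Heat released by hot stream: Q = 1280 × 1.84 × (65.9 − 12.3) = 126240 kJ/h
Energy balance on cold side (adiabatic exchanger): Q = ṁ_c·Cp_c·(T_c,out − T_c,in)
T_c,out = -17.2 + 126240/(2000 × 2.15) = 12.158 °C

T_c,out = 12.2 °C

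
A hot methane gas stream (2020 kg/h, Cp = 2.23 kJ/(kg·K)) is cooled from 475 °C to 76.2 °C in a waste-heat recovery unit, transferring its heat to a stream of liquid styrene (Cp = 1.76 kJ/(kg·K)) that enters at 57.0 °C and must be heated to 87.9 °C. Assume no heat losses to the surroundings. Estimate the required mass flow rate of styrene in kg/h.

ṁ_c = 33000 kg/h

Heat released by hot stream: Q = 2020 × 2.23 × (475 − 76.2) = 1.7964e+06 kJ/h
Energy balance on cold side (adiabatic exchanger): Q = ṁ_c·Cp_c·(T_c,out − T_c,in)
ṁ_c = 1.7964e+06 / [1.76 × (87.9 − 57.0)] = 33032 kg/h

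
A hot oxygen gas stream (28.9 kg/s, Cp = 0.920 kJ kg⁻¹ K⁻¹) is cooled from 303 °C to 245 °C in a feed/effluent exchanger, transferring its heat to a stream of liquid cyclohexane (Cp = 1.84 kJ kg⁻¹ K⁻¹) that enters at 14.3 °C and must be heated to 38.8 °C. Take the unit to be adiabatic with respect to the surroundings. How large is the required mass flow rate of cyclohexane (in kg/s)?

Heat released by hot stream: Q = 28.9 × 0.920 × (303 − 245) = 1542.1 kJ/s
Energy balance on cold side (adiabatic exchanger): Q = ṁ_c·Cp_c·(T_c,out − T_c,in)
ṁ_c = 1542.1 / [1.84 × (38.8 − 14.3)] = 34.208 kg/s

ṁ_c = 34.2 kg/s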